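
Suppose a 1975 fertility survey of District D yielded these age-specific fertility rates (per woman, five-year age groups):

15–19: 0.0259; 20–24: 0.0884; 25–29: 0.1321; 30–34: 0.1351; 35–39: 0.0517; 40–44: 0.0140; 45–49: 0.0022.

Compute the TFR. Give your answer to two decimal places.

Sum of ASFRs = 0.0259 + 0.0884 + 0.1321 + 0.1351 + 0.0517 + 0.0140 + 0.0022 = 0.4494
TFR = 5 × 0.4494 = 2.247

2.25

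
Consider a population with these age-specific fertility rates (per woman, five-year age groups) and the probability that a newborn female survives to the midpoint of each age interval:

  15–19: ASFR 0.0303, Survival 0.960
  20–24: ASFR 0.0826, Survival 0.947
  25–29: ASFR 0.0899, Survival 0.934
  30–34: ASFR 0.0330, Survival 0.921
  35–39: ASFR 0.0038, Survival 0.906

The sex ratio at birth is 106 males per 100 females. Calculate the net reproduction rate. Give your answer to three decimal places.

0.546

Proportion female at birth = 100 / (100 + 106) = 0.48544.
Each age group contributes 5 × ASFR × survival:
  15–19: 5 × 0.0303 × 0.960 = 0.14544
  20–24: 5 × 0.0826 × 0.947 = 0.39111
  25–29: 5 × 0.0899 × 0.934 = 0.41983
  30–34: 5 × 0.0330 × 0.921 = 0.15197
  35–39: 5 × 0.0038 × 0.906 = 0.01721
Sum = 1.12556
NRR = 0.48544 × 1.12556 = 0.54639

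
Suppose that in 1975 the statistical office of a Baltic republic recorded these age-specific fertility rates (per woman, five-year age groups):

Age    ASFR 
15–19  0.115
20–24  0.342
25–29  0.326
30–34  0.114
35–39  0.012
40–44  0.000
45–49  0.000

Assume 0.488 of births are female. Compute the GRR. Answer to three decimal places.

2.218

Proportion female at birth = 0.488.
Sum of ASFRs = 0.115 + 0.342 + 0.326 + 0.114 + 0.012 + 0.000 + 0.000 = 0.909
TFR = 5 × 0.909 = 4.545
GRR = 0.488 × 4.545 = 2.21796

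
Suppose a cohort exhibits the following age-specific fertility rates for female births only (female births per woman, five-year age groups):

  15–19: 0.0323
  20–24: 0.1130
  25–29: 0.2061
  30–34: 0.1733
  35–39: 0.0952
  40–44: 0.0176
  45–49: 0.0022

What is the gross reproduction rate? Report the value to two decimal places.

Sum of female ASFRs = 0.0323 + 0.1130 + 0.2061 + 0.1733 + 0.0952 + 0.0176 + 0.0022 = 0.6397
GRR = 5 × 0.6397 = 3.1985

3.20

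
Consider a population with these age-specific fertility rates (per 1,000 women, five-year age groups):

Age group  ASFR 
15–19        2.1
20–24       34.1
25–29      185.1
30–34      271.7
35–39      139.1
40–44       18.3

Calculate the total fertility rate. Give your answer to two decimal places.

3.25

Sum of ASFRs = 2.1 + 34.1 + 185.1 + 271.7 + 139.1 + 18.3 = 650.4
TFR = 5 × 650.4 / 1000 = 3.252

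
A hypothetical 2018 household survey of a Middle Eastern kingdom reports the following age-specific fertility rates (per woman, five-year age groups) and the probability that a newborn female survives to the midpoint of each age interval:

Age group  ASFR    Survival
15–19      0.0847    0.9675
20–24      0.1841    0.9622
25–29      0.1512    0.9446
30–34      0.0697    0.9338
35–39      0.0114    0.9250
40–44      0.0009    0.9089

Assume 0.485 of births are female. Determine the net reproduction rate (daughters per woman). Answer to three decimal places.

1.160

Proportion female at birth = 0.485.
Survival-weighted fertility by age (5·fₓ·Sₓ):
  15–19: 5 × 0.0847 × 0.9675 = 0.40974
  20–24: 5 × 0.1841 × 0.9622 = 0.88571
  25–29: 5 × 0.1512 × 0.9446 = 0.71412
  30–34: 5 × 0.0697 × 0.9338 = 0.32543
  35–39: 5 × 0.0114 × 0.9250 = 0.05273
  40–44: 5 × 0.0009 × 0.9089 = 0.00409
Sum = 2.39182
NRR = 0.485 × 2.39182 = 1.16003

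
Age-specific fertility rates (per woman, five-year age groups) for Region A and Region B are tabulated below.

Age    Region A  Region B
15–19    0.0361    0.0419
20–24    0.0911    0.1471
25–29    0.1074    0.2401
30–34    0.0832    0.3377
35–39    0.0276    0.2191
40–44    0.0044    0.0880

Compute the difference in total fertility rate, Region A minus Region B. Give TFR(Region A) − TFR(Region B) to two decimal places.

Region A:
  Sum of ASFRs = 0.0361 + 0.0911 + 0.1074 + 0.0832 + 0.0276 + 0.0044 = 0.3498
  TFR = 5 × 0.3498 = 1.749
Region B:
  Sum of ASFRs = 0.0419 + 0.1471 + 0.2401 + 0.3377 + 0.2191 + 0.0880 = 1.0739
  TFR = 5 × 1.0739 = 5.3695
Difference = 1.749 − 5.3695 = -3.6205

-3.62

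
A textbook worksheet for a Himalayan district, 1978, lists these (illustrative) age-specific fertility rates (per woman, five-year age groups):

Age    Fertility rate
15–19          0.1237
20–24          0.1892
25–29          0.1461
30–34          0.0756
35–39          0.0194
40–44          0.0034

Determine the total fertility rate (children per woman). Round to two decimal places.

2.79

Sum of ASFRs = 0.1237 + 0.1892 + 0.1461 + 0.0756 + 0.0194 + 0.0034 = 0.5574
TFR = 5 × 0.5574 = 2.787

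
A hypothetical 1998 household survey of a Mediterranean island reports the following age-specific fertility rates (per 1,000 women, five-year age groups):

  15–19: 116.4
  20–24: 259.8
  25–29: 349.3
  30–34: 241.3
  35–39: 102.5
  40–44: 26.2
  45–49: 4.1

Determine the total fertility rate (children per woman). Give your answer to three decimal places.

Sum of ASFRs = 116.4 + 259.8 + 349.3 + 241.3 + 102.5 + 26.2 + 4.1 = 1099.6
TFR = 5 × 1099.6 / 1000 = 5.498

5.498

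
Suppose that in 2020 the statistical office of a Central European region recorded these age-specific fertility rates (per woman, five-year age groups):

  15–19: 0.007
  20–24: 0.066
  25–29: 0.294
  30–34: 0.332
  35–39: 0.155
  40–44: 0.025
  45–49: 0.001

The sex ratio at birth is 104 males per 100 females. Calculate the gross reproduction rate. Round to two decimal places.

Proportion female at birth = 100 / (100 + 104) = 0.49020.
Sum of ASFRs = 0.007 + 0.066 + 0.294 + 0.332 + 0.155 + 0.025 + 0.001 = 0.880
TFR = 5 × 0.880 = 4.4
GRR = 0.49020 × 4.4 = 2.15688

2.16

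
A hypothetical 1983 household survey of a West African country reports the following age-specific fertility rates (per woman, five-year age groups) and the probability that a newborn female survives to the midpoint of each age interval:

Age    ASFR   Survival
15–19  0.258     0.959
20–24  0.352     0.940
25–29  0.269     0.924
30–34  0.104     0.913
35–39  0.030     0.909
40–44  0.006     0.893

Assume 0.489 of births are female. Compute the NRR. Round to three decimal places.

Proportion female at birth = 0.489.
Weighting each age-specific rate by interval width and survival:
  15–19: 5 × 0.258 × 0.959 = 1.23711
  20–24: 5 × 0.352 × 0.940 = 1.65440
  25–29: 5 × 0.269 × 0.924 = 1.24278
  30–34: 5 × 0.104 × 0.913 = 0.47476
  35–39: 5 × 0.030 × 0.909 = 0.13635
  40–44: 5 × 0.006 × 0.893 = 0.02679
Sum = 4.77219
NRR = 0.489 × 4.77219 = 2.33360
An NRR exceeding 1 indicates intrinsic growth under these rates.

2.334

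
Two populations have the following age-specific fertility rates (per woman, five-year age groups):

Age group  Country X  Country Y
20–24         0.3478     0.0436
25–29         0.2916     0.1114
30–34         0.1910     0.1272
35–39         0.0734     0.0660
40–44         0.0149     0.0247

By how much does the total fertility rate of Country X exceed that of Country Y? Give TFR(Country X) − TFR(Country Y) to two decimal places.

Country X:
  Sum of ASFRs = 0.3478 + 0.2916 + 0.1910 + 0.0734 + 0.0149 = 0.9187
  TFR = 5 × 0.9187 = 4.5935
Country Y:
  Sum of ASFRs = 0.0436 + 0.1114 + 0.1272 + 0.0660 + 0.0247 = 0.3729
  TFR = 5 × 0.3729 = 1.8645
Difference = 4.5935 − 1.8645 = 2.729

2.73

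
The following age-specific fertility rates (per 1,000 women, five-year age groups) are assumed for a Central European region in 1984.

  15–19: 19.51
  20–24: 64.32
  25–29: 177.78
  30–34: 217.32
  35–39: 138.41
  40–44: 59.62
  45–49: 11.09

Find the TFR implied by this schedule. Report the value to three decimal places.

3.440

Sum of ASFRs = 19.51 + 64.32 + 177.78 + 217.32 + 138.41 + 59.62 + 11.09 = 688.05
TFR = 5 × 688.05 / 1000 = 3.44025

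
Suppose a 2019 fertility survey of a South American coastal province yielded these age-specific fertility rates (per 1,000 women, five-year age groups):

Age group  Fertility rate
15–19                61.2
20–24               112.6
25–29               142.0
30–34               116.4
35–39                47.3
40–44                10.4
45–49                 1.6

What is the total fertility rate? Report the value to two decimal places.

2.46

Sum of ASFRs = 61.2 + 112.6 + 142.0 + 116.4 + 47.3 + 10.4 + 1.6 = 491.5
TFR = 5 × 491.5 / 1000 = 2.4575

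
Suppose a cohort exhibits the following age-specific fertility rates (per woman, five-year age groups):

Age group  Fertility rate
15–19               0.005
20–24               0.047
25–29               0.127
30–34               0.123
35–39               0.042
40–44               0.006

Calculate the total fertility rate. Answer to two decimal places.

Sum of ASFRs = 0.005 + 0.047 + 0.127 + 0.123 + 0.042 + 0.006 = 0.350
TFR = 5 × 0.350 = 1.75

1.75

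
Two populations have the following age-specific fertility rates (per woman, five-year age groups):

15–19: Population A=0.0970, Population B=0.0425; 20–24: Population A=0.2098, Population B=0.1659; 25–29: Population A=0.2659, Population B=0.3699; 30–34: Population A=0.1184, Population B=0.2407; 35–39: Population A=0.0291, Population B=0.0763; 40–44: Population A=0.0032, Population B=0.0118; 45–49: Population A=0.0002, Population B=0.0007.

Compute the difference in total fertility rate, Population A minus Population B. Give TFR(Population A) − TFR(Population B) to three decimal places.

Population A:
  Sum of ASFRs = 0.0970 + 0.2098 + 0.2659 + 0.1184 + 0.0291 + 0.0032 + 0.0002 = 0.7236
  TFR = 5 × 0.7236 = 3.618
Population B:
  Sum of ASFRs = 0.0425 + 0.1659 + 0.3699 + 0.2407 + 0.0763 + 0.0118 + 0.0007 = 0.9078
  TFR = 5 × 0.9078 = 4.539
Difference = 3.618 − 4.539 = -0.921

-0.921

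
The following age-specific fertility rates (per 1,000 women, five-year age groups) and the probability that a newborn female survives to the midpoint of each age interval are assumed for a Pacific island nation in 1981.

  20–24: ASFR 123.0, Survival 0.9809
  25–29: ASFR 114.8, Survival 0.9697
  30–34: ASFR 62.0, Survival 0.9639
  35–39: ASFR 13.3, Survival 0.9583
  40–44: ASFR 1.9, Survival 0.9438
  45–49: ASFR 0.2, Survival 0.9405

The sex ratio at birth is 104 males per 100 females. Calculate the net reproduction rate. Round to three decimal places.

Proportion female at birth = 100 / (100 + 104) = 0.49020.
Survival-weighted fertility by age (5·fₓ·Sₓ):
  20–24: 5 × 123.0/1000 × 0.9809 = 0.60325
  25–29: 5 × 114.8/1000 × 0.9697 = 0.55661
  30–34: 5 × 62.0/1000 × 0.9639 = 0.29881
  35–39: 5 × 13.3/1000 × 0.9583 = 0.06373
  40–44: 5 × 1.9/1000 × 0.9438 = 0.00897
  45–49: 5 × 0.2/1000 × 0.9405 = 0.00094
Sum = 1.53231
NRR = 0.49020 × 1.53231 = 0.75114

0.751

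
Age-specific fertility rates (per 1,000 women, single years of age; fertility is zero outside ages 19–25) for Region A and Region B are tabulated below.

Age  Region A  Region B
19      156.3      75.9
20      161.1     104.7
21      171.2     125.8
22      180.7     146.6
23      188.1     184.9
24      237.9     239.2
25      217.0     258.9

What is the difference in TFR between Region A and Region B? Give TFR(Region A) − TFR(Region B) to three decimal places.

0.176

Region A:
  Sum of ASFRs = 156.3 + 161.1 + 171.2 + 180.7 + 188.1 + 237.9 + 217.0 = 1312.3
  TFR = 1312.3 / 1000 = 1.3123
Region B:
  Sum of ASFRs = 75.9 + 104.7 + 125.8 + 146.6 + 184.9 + 239.2 + 258.9 = 1136.0
  TFR = 1136.0 / 1000 = 1.136
Difference = 1.3123 − 1.136 = 0.1763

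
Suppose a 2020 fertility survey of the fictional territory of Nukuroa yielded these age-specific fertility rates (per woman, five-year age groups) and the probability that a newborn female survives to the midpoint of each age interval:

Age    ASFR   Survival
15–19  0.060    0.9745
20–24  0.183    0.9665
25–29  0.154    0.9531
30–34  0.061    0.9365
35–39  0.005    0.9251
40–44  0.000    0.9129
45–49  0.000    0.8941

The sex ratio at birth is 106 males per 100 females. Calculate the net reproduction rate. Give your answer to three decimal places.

Proportion female at birth = 100 / (100 + 106) = 0.48544.
Per-age-group product (5 × ASFR × survival probability):
  15–19: 5 × 0.060 × 0.9745 = 0.29235
  20–24: 5 × 0.183 × 0.9665 = 0.88435
  25–29: 5 × 0.154 × 0.9531 = 0.73389
  30–34: 5 × 0.061 × 0.9365 = 0.28563
  35–39: 5 × 0.005 × 0.9251 = 0.02313
  40–44: 5 × 0.000 × 0.9129 = 0.00000
  45–49: 5 × 0.000 × 0.8941 = 0.00000
Sum = 2.21935
NRR = 0.48544 × 2.21935 = 1.07736

1.077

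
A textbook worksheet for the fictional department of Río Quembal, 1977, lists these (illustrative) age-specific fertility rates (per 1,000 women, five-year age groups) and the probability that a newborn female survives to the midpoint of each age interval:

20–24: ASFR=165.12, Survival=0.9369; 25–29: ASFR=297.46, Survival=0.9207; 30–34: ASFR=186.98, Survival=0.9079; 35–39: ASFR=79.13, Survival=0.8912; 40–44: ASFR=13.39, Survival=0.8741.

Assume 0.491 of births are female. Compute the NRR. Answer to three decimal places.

1.671

Proportion female at birth = 0.491.
Each age group contributes 5 × ASFR × survival:
  20–24: 5 × 165.12/1000 × 0.9369 = 0.77350
  25–29: 5 × 297.46/1000 × 0.9207 = 1.36936
  30–34: 5 × 186.98/1000 × 0.9079 = 0.84880
  35–39: 5 × 79.13/1000 × 0.8912 = 0.35260
  40–44: 5 × 13.39/1000 × 0.8741 = 0.05852
Sum = 3.40278
NRR = 0.491 × 3.40278 = 1.67076
NRR > 1, so each generation more than replaces itself.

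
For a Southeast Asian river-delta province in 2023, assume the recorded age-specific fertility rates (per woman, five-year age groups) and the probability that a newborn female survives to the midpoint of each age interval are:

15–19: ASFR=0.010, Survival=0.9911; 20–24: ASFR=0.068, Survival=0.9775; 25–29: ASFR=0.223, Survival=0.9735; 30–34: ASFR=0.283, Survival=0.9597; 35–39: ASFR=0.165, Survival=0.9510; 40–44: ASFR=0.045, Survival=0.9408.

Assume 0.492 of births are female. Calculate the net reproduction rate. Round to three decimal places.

1.880

Proportion female at birth = 0.492.
Per-age-group product (5 × ASFR × survival probability):
  15–19: 5 × 0.010 × 0.9911 = 0.04956
  20–24: 5 × 0.068 × 0.9775 = 0.33235
  25–29: 5 × 0.223 × 0.9735 = 1.08545
  30–34: 5 × 0.283 × 0.9597 = 1.35798
  35–39: 5 × 0.165 × 0.9510 = 0.78458
  40–44: 5 × 0.045 × 0.9408 = 0.21168
Sum = 3.82160
NRR = 0.492 × 3.82160 = 1.88023
An NRR exceeding 1 indicates intrinsic growth under these rates.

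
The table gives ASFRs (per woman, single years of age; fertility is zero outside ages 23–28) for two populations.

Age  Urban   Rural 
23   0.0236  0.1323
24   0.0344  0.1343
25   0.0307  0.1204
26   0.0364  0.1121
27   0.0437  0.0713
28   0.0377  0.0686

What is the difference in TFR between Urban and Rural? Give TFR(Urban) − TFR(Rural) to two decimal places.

-0.43

Urban:
  Sum of ASFRs = 0.0236 + 0.0344 + 0.0307 + 0.0364 + 0.0437 + 0.0377 = 0.2065
  TFR = 0.2065
Rural:
  Sum of ASFRs = 0.1323 + 0.1343 + 0.1204 + 0.1121 + 0.0713 + 0.0686 = 0.6390
  TFR = 0.639
Difference = 0.2065 − 0.639 = -0.4325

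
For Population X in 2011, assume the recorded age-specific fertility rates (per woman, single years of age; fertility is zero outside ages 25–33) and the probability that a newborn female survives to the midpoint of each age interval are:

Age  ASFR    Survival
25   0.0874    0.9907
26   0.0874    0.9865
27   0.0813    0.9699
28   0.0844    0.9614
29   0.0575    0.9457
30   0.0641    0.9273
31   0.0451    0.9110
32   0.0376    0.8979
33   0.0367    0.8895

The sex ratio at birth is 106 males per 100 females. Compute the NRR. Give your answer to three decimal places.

Proportion female at birth = 100 / (100 + 106) = 0.48544.
Each age group contributes 1 × ASFR × survival:
  25: 1 × 0.0874 × 0.9907 = 0.08659
  26: 1 × 0.0874 × 0.9865 = 0.08622
  27: 1 × 0.0813 × 0.9699 = 0.07885
  28: 1 × 0.0844 × 0.9614 = 0.08114
  29: 1 × 0.0575 × 0.9457 = 0.05438
  30: 1 × 0.0641 × 0.9273 = 0.05944
  31: 1 × 0.0451 × 0.9110 = 0.04109
  32: 1 × 0.0376 × 0.8979 = 0.03376
  33: 1 × 0.0367 × 0.8895 = 0.03264
Sum = 0.55411
NRR = 0.48544 × 0.55411 = 0.26899
With NRR below 1 the population is below replacement fertility.

0.269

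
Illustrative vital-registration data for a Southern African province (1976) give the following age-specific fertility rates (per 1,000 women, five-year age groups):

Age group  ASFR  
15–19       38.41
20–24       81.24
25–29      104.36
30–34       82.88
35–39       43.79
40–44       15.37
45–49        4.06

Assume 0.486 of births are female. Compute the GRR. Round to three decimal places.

Proportion female at birth = 0.486.
Sum of ASFRs = 38.41 + 81.24 + 104.36 + 82.88 + 43.79 + 15.37 + 4.06 = 370.11
TFR = 5 × 370.11 / 1000 = 1.85055
GRR = 0.486 × 1.85055 = 0.89937

0.899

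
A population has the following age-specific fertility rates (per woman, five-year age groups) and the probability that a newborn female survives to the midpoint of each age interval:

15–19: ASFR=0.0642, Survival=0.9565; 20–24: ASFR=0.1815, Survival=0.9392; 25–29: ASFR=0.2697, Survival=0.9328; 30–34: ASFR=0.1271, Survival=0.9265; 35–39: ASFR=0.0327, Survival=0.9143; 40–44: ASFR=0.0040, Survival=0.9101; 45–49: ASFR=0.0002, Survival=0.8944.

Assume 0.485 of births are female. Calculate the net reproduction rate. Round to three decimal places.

1.540

Proportion female at birth = 0.485.
Survival-weighted fertility by age (5·fₓ·Sₓ):
  15–19: 5 × 0.0642 × 0.9565 = 0.30704
  20–24: 5 × 0.1815 × 0.9392 = 0.85232
  25–29: 5 × 0.2697 × 0.9328 = 1.25788
  30–34: 5 × 0.1271 × 0.9265 = 0.58879
  35–39: 5 × 0.0327 × 0.9143 = 0.14949
  40–44: 5 × 0.0040 × 0.9101 = 0.01820
  45–49: 5 × 0.0002 × 0.8944 = 0.00089
Sum = 3.17461
NRR = 0.485 × 3.17461 = 1.53969
With NRR above 1 the population is above replacement fertility.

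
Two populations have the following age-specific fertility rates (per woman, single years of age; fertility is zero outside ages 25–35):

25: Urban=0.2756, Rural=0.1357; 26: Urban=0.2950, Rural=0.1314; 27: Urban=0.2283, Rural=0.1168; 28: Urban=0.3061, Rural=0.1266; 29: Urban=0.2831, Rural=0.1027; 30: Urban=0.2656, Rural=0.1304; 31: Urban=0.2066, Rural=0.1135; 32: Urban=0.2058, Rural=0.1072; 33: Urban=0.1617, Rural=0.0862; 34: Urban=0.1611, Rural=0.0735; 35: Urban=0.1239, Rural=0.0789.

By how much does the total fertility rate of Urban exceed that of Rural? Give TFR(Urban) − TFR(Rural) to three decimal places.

Urban:
  Sum of ASFRs = 0.2756 + 0.2950 + 0.2283 + 0.3061 + 0.2831 + 0.2656 + 0.2066 + 0.2058 + 0.1617 + 0.1611 + 0.1239 = 2.5128
  TFR = 2.5128
Rural:
  Sum of ASFRs = 0.1357 + 0.1314 + 0.1168 + 0.1266 + 0.1027 + 0.1304 + 0.1135 + 0.1072 + 0.0862 + 0.0735 + 0.0789 = 1.2029
  TFR = 1.2029
Difference = 2.5128 − 1.2029 = 1.3099

1.310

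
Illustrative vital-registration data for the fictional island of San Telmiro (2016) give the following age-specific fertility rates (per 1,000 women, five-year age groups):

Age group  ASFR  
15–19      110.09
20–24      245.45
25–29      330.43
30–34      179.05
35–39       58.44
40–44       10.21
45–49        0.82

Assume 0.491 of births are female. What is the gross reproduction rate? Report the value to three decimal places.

Proportion female at birth = 0.491.
Sum of ASFRs = 110.09 + 245.45 + 330.43 + 179.05 + 58.44 + 10.21 + 0.82 = 934.49
TFR = 5 × 934.49 / 1000 = 4.67245
GRR = 0.491 × 4.67245 = 2.29417

2.294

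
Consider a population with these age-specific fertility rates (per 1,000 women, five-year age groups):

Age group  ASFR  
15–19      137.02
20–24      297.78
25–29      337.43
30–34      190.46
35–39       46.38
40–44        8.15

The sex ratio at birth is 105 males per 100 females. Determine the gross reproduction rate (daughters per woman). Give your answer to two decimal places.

Proportion female at birth = 100 / (100 + 105) = 0.48780.
Sum of ASFRs = 137.02 + 297.78 + 337.43 + 190.46 + 46.38 + 8.15 = 1017.22
TFR = 5 × 1017.22 / 1000 = 5.0861
GRR = 0.48780 × 5.0861 = 2.48100

2.48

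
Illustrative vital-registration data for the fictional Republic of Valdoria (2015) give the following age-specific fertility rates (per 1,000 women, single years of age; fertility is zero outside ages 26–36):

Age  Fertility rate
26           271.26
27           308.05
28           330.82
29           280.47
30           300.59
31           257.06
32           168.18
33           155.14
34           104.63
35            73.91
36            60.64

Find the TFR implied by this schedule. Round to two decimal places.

2.31

Sum of ASFRs = 271.26 + 308.05 + 330.82 + 280.47 + 300.59 + 257.06 + 168.18 + 155.14 + 104.63 + 73.91 + 60.64 = 2310.75
TFR = 2310.75 / 1000 = 2.31075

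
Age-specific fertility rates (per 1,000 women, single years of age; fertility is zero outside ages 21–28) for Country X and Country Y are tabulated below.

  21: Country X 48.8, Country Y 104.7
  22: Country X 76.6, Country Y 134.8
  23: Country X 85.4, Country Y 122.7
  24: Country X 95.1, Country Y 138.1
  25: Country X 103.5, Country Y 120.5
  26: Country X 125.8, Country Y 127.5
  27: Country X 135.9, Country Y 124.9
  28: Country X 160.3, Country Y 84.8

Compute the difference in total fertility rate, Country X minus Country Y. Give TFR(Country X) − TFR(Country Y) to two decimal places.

Country X:
  Sum of ASFRs = 48.8 + 76.6 + 85.4 + 95.1 + 103.5 + 125.8 + 135.9 + 160.3 = 831.4
  TFR = 831.4 / 1000 = 0.8314
Country Y:
  Sum of ASFRs = 104.7 + 134.8 + 122.7 + 138.1 + 120.5 + 127.5 + 124.9 + 84.8 = 958.0
  TFR = 958.0 / 1000 = 0.958
Difference = 0.8314 − 0.958 = -0.1266

-0.13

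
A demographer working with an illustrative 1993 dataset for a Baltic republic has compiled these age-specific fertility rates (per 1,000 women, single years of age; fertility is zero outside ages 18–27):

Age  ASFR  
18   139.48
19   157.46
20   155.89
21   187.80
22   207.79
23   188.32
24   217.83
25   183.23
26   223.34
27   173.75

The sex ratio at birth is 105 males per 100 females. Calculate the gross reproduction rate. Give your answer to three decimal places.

Proportion female at birth = 100 / (100 + 105) = 0.48780.
Sum of ASFRs = 139.48 + 157.46 + 155.89 + 187.80 + 207.79 + 188.32 + 217.83 + 183.23 + 223.34 + 173.75 = 1834.89
TFR = 1834.89 / 1000 = 1.83489
GRR = 0.48780 × 1.83489 = 0.89506

0.895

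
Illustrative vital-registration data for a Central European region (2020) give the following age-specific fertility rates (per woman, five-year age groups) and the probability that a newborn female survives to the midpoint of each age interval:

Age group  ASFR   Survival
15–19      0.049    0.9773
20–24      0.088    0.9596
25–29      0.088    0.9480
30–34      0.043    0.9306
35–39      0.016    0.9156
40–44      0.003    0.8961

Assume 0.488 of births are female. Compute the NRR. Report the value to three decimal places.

Proportion female at birth = 0.488.
Each age group contributes 5 × ASFR × survival:
  15–19: 5 × 0.049 × 0.9773 = 0.23944
  20–24: 5 × 0.088 × 0.9596 = 0.42222
  25–29: 5 × 0.088 × 0.9480 = 0.41712
  30–34: 5 × 0.043 × 0.9306 = 0.20008
  35–39: 5 × 0.016 × 0.9156 = 0.07325
  40–44: 5 × 0.003 × 0.8961 = 0.01344
Sum = 1.36555
NRR = 0.488 × 1.36555 = 0.66639

0.666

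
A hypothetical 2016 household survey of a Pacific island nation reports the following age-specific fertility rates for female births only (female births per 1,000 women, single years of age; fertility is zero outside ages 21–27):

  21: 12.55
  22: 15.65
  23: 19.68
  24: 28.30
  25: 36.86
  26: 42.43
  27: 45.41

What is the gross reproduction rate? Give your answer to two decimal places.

0.20

Sum of female ASFRs = 12.55 + 15.65 + 19.68 + 28.30 + 36.86 + 42.43 + 45.41 = 200.88
GRR = 200.88 / 1000 = 0.20088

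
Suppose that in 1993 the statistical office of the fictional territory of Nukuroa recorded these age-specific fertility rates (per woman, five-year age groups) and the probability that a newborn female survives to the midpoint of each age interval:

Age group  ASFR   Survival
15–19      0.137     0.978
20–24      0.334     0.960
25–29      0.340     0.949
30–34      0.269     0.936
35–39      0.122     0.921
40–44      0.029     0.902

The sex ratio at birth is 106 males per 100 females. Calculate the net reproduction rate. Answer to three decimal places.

2.834

Proportion female at birth = 100 / (100 + 106) = 0.48544.
Each age group contributes 5 × ASFR × survival:
  15–19: 5 × 0.137 × 0.978 = 0.66993
  20–24: 5 × 0.334 × 0.960 = 1.60320
  25–29: 5 × 0.340 × 0.949 = 1.61330
  30–34: 5 × 0.269 × 0.936 = 1.25892
  35–39: 5 × 0.122 × 0.921 = 0.56181
  40–44: 5 × 0.029 × 0.902 = 0.13079
Sum = 5.83795
NRR = 0.48544 × 5.83795 = 2.83397
An NRR exceeding 1 indicates intrinsic growth under these rates.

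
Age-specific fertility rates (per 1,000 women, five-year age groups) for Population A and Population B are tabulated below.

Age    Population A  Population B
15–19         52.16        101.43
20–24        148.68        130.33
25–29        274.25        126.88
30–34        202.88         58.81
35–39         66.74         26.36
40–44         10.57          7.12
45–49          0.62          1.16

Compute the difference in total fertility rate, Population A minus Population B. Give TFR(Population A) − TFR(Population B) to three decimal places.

1.519

Population A:
  Sum of ASFRs = 52.16 + 148.68 + 274.25 + 202.88 + 66.74 + 10.57 + 0.62 = 755.90
  TFR = 5 × 755.90 / 1000 = 3.7795
Population B:
  Sum of ASFRs = 101.43 + 130.33 + 126.88 + 58.81 + 26.36 + 7.12 + 1.16 = 452.09
  TFR = 5 × 452.09 / 1000 = 2.26045
Difference = 3.7795 − 2.26045 = 1.51905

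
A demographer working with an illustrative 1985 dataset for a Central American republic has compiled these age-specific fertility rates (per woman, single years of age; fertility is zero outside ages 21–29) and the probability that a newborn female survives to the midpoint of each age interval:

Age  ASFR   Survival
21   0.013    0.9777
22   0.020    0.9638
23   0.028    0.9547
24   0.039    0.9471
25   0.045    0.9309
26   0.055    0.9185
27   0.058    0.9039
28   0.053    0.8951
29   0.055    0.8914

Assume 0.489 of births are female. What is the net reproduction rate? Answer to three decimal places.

0.165

Proportion female at birth = 0.489.
Per-age-group product (1 × ASFR × survival probability):
  21: 1 × 0.013 × 0.9777 = 0.01271
  22: 1 × 0.020 × 0.9638 = 0.01928
  23: 1 × 0.028 × 0.9547 = 0.02673
  24: 1 × 0.039 × 0.9471 = 0.03694
  25: 1 × 0.045 × 0.9309 = 0.04189
  26: 1 × 0.055 × 0.9185 = 0.05052
  27: 1 × 0.058 × 0.9039 = 0.05243
  28: 1 × 0.053 × 0.8951 = 0.04744
  29: 1 × 0.055 × 0.8914 = 0.04903
Sum = 0.33697
NRR = 0.489 × 0.33697 = 0.16478
With NRR below 1 the population is below replacement fertility.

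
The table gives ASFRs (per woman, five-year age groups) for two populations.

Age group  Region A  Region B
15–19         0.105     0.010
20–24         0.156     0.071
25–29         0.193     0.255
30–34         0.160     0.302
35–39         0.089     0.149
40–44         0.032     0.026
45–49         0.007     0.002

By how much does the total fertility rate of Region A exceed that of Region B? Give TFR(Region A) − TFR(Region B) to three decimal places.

Region A:
  Sum of ASFRs = 0.105 + 0.156 + 0.193 + 0.160 + 0.089 + 0.032 + 0.007 = 0.742
  TFR = 5 × 0.742 = 3.71
Region B:
  Sum of ASFRs = 0.010 + 0.071 + 0.255 + 0.302 + 0.149 + 0.026 + 0.002 = 0.815
  TFR = 5 × 0.815 = 4.075
Difference = 3.71 − 4.075 = -0.365

-0.365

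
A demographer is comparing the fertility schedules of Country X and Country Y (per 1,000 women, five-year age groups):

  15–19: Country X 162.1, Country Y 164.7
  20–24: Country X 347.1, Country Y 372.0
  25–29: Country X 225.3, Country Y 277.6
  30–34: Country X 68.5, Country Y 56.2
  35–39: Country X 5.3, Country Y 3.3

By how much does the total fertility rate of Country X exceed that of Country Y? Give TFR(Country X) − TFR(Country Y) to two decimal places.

Country X:
  Sum of ASFRs = 162.1 + 347.1 + 225.3 + 68.5 + 5.3 = 808.3
  TFR = 5 × 808.3 / 1000 = 4.0415
Country Y:
  Sum of ASFRs = 164.7 + 372.0 + 277.6 + 56.2 + 3.3 = 873.8
  TFR = 5 × 873.8 / 1000 = 4.369
Difference = 4.0415 − 4.369 = -0.3275

-0.33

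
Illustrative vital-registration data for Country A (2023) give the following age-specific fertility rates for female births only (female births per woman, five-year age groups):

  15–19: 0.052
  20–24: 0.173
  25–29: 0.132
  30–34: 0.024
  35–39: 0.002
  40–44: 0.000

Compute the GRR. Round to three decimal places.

1.915

Sum of female ASFRs = 0.052 + 0.173 + 0.132 + 0.024 + 0.002 + 0.000 = 0.383
GRR = 5 × 0.383 = 1.915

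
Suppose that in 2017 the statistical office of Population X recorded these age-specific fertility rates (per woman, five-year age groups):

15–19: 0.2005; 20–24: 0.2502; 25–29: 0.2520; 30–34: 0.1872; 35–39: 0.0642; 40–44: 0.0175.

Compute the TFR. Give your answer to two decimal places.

4.86

Sum of ASFRs = 0.2005 + 0.2502 + 0.2520 + 0.1872 + 0.0642 + 0.0175 = 0.9716
TFR = 5 × 0.9716 = 4.858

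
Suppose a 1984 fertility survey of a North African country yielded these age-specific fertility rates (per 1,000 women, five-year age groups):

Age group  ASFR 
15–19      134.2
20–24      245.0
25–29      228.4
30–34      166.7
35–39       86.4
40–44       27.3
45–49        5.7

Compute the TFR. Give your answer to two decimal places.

4.47

Sum of ASFRs = 134.2 + 245.0 + 228.4 + 166.7 + 86.4 + 27.3 + 5.7 = 893.7
TFR = 5 × 893.7 / 1000 = 4.4685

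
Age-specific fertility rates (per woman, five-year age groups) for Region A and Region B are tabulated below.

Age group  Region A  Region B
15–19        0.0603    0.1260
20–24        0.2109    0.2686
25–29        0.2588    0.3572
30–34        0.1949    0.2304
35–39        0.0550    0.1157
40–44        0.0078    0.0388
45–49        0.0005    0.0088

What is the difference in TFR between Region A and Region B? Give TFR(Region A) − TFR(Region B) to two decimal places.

Region A:
  Sum of ASFRs = 0.0603 + 0.2109 + 0.2588 + 0.1949 + 0.0550 + 0.0078 + 0.0005 = 0.7882
  TFR = 5 × 0.7882 = 3.941
Region B:
  Sum of ASFRs = 0.1260 + 0.2686 + 0.3572 + 0.2304 + 0.1157 + 0.0388 + 0.0088 = 1.1455
  TFR = 5 × 1.1455 = 5.7275
Difference = 3.941 − 5.7275 = -1.7865

-1.79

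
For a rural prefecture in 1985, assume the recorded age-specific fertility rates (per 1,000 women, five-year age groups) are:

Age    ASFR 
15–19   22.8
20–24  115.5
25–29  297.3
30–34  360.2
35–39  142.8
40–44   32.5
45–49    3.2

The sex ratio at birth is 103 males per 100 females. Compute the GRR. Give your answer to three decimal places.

2.400

Proportion female at birth = 100 / (100 + 103) = 0.49261.
Sum of ASFRs = 22.8 + 115.5 + 297.3 + 360.2 + 142.8 + 32.5 + 3.2 = 974.3
TFR = 5 × 974.3 / 1000 = 4.8715
GRR = 0.49261 × 4.8715 = 2.39975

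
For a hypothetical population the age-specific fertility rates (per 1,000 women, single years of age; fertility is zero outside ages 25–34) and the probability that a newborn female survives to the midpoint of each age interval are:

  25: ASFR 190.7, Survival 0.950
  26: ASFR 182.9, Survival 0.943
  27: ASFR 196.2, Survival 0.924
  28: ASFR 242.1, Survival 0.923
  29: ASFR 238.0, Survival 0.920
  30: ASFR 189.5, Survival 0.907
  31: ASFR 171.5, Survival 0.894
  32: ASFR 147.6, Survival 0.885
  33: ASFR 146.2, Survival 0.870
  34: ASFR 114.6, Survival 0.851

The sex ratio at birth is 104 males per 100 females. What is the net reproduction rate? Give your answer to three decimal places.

Proportion female at birth = 100 / (100 + 104) = 0.49020.
Per-age-group product (1 × ASFR × survival probability):
  25: 1 × 190.7/1000 × 0.950 = 0.18117
  26: 1 × 182.9/1000 × 0.943 = 0.17247
  27: 1 × 196.2/1000 × 0.924 = 0.18129
  28: 1 × 242.1/1000 × 0.923 = 0.22346
  29: 1 × 238.0/1000 × 0.920 = 0.21896
  30: 1 × 189.5/1000 × 0.907 = 0.17188
  31: 1 × 171.5/1000 × 0.894 = 0.15332
  32: 1 × 147.6/1000 × 0.885 = 0.13063
  33: 1 × 146.2/1000 × 0.870 = 0.12719
  34: 1 × 114.6/1000 × 0.851 = 0.09752
Sum = 1.65789
NRR = 0.49020 × 1.65789 = 0.81270

0.813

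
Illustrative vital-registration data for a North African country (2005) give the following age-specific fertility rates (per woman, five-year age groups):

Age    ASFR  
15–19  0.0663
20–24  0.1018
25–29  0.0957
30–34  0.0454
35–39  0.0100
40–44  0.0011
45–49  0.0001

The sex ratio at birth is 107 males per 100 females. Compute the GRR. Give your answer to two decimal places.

0.77

Proportion female at birth = 100 / (100 + 107) = 0.48309.
Sum of ASFRs = 0.0663 + 0.1018 + 0.0957 + 0.0454 + 0.0100 + 0.0011 + 0.0001 = 0.3204
TFR = 5 × 0.3204 = 1.602
GRR = 0.48309 × 1.602 = 0.77391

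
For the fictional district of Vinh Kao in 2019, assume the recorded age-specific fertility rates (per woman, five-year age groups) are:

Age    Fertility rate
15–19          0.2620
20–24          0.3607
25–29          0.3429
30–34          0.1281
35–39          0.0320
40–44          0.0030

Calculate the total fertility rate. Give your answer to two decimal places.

5.64

Sum of ASFRs = 0.2620 + 0.3607 + 0.3429 + 0.1281 + 0.0320 + 0.0030 = 1.1287
TFR = 5 × 1.1287 = 5.6435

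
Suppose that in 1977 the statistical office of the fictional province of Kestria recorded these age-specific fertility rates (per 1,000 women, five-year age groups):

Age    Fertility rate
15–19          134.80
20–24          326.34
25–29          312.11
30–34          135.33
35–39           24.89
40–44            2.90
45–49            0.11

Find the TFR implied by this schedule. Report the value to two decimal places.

4.68

Sum of ASFRs = 134.80 + 326.34 + 312.11 + 135.33 + 24.89 + 2.90 + 0.11 = 936.48
TFR = 5 × 936.48 / 1000 = 4.6824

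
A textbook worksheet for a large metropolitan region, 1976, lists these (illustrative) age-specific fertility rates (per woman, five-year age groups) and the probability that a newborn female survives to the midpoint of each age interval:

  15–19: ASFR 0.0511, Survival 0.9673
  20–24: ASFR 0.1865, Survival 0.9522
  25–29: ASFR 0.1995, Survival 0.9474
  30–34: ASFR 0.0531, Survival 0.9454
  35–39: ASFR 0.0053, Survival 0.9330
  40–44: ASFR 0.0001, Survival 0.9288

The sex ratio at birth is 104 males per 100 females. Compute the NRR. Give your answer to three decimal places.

1.155

Proportion female at birth = 100 / (100 + 104) = 0.49020.
Per-age-group product (5 × ASFR × survival probability):
  15–19: 5 × 0.0511 × 0.9673 = 0.24715
  20–24: 5 × 0.1865 × 0.9522 = 0.88793
  25–29: 5 × 0.1995 × 0.9474 = 0.94503
  30–34: 5 × 0.0531 × 0.9454 = 0.25100
  35–39: 5 × 0.0053 × 0.9330 = 0.02472
  40–44: 5 × 0.0001 × 0.9288 = 0.00046
Sum = 2.35629
NRR = 0.49020 × 2.35629 = 1.15505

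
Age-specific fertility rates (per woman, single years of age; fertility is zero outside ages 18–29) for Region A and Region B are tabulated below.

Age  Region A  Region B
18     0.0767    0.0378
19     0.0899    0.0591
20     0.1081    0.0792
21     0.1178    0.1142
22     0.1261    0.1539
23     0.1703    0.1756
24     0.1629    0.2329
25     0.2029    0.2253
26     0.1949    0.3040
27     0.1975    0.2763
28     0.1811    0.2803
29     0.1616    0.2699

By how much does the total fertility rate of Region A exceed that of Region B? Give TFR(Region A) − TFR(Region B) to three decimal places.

Region A:
  Sum of ASFRs = 0.0767 + 0.0899 + 0.1081 + 0.1178 + 0.1261 + 0.1703 + 0.1629 + 0.2029 + 0.1949 + 0.1975 + 0.1811 + 0.1616 = 1.7898
  TFR = 1.7898
Region B:
  Sum of ASFRs = 0.0378 + 0.0591 + 0.0792 + 0.1142 + 0.1539 + 0.1756 + 0.2329 + 0.2253 + 0.3040 + 0.2763 + 0.2803 + 0.2699 = 2.2085
  TFR = 2.2085
Difference = 1.7898 − 2.2085 = -0.4187

-0.419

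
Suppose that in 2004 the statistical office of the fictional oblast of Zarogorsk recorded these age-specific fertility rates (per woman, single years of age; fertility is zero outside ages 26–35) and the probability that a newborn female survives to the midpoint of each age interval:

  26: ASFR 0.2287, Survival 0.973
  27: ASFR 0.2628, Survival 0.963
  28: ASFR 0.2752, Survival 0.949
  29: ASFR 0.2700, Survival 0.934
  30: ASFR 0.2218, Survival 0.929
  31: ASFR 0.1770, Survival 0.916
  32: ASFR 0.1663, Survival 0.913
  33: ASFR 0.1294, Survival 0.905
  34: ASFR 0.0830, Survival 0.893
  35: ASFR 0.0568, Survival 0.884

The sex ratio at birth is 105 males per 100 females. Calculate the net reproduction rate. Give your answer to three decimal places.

0.854

Proportion female at birth = 100 / (100 + 105) = 0.48780.
Per-age-group product (1 × ASFR × survival probability):
  26: 1 × 0.2287 × 0.973 = 0.22253
  27: 1 × 0.2628 × 0.963 = 0.25308
  28: 1 × 0.2752 × 0.949 = 0.26116
  29: 1 × 0.2700 × 0.934 = 0.25218
  30: 1 × 0.2218 × 0.929 = 0.20605
  31: 1 × 0.1770 × 0.916 = 0.16213
  32: 1 × 0.1663 × 0.913 = 0.15183
  33: 1 × 0.1294 × 0.905 = 0.11711
  34: 1 × 0.0830 × 0.893 = 0.07412
  35: 1 × 0.0568 × 0.884 = 0.05021
Sum = 1.75040
NRR = 0.48780 × 1.75040 = 0.85385
An NRR under 1 implies long-run decline under these rates.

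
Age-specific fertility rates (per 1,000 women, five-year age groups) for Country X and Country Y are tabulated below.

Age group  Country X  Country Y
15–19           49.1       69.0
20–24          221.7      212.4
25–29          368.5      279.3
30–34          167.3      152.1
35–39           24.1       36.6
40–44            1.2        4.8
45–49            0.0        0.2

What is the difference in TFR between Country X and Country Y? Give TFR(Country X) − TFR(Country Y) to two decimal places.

0.39

Country X:
  Sum of ASFRs = 49.1 + 221.7 + 368.5 + 167.3 + 24.1 + 1.2 + 0.0 = 831.9
  TFR = 5 × 831.9 / 1000 = 4.1595
Country Y:
  Sum of ASFRs = 69.0 + 212.4 + 279.3 + 152.1 + 36.6 + 4.8 + 0.2 = 754.4
  TFR = 5 × 754.4 / 1000 = 3.772
Difference = 4.1595 − 3.772 = 0.3875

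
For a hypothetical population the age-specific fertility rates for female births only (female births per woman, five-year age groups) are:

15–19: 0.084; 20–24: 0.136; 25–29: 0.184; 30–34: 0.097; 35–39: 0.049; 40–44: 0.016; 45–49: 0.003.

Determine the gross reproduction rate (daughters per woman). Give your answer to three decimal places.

2.845

Sum of female ASFRs = 0.084 + 0.136 + 0.184 + 0.097 + 0.049 + 0.016 + 0.003 = 0.569
GRR = 5 × 0.569 = 2.845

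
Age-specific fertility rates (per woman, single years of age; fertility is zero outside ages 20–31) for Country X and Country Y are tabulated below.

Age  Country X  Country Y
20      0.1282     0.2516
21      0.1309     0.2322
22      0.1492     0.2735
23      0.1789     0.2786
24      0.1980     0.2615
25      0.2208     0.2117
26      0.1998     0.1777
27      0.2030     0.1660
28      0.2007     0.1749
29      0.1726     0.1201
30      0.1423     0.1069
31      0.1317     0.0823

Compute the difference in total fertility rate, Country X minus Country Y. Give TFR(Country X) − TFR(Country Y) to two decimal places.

-0.28

Country X:
  Sum of ASFRs = 0.1282 + 0.1309 + 0.1492 + 0.1789 + 0.1980 + 0.2208 + 0.1998 + 0.2030 + 0.2007 + 0.1726 + 0.1423 + 0.1317 = 2.0561
  TFR = 2.0561
Country Y:
  Sum of ASFRs = 0.2516 + 0.2322 + 0.2735 + 0.2786 + 0.2615 + 0.2117 + 0.1777 + 0.1660 + 0.1749 + 0.1201 + 0.1069 + 0.0823 = 2.3370
  TFR = 2.337
Difference = 2.0561 − 2.337 = -0.2809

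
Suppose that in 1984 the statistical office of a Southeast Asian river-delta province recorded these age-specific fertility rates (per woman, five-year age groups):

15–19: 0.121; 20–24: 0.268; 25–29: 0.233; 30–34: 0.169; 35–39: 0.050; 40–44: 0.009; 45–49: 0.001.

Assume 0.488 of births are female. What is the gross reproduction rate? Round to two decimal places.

2.08

Proportion female at birth = 0.488.
Sum of ASFRs = 0.121 + 0.268 + 0.233 + 0.169 + 0.050 + 0.009 + 0.001 = 0.851
TFR = 5 × 0.851 = 4.255
GRR = 0.488 × 4.255 = 2.07644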